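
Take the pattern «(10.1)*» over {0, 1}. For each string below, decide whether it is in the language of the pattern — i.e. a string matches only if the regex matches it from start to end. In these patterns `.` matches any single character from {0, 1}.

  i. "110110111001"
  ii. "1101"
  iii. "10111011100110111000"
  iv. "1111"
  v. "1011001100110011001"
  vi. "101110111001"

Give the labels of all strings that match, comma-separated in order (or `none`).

i → no match
ii → no match
iii → no match
iv → no match
v → no match
vi → match

vi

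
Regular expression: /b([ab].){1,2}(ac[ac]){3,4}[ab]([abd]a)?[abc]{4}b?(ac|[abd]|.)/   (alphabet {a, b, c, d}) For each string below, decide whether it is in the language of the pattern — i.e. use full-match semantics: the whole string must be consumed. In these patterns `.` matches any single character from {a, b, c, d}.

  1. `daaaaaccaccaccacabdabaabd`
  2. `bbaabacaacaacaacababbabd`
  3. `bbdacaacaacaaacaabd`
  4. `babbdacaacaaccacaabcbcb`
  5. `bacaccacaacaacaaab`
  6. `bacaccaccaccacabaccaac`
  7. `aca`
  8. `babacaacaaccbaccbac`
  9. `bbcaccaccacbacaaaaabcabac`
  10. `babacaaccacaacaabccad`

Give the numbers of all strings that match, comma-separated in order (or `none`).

1 → no match — must start with `b`
2 → match
3 → match
4 → match
5 → match
6 → match
7 → no match — must start with `b`
8 → match
9 → no match
10 → match

2, 3, 4, 5, 6, 8, 10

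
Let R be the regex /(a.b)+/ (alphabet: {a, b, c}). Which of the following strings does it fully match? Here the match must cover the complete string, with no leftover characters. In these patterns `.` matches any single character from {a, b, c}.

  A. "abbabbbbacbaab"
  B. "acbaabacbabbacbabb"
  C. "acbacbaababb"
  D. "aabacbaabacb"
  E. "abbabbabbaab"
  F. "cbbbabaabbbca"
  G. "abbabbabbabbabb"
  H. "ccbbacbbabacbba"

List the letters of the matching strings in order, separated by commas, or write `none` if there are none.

B, C, D, E, G

A → no match
B → match
C → match
D → match
E → match
F → no match — must start with "a"
G → match
H → no match — must start with "a"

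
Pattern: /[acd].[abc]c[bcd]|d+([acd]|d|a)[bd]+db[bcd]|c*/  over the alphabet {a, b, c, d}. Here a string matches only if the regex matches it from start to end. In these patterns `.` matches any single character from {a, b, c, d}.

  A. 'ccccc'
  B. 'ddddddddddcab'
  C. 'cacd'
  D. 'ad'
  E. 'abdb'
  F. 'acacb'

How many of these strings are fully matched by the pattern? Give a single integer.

2

A → match
B → no match
C → no match
D → no match
E → no match
F → match
Total matched: 2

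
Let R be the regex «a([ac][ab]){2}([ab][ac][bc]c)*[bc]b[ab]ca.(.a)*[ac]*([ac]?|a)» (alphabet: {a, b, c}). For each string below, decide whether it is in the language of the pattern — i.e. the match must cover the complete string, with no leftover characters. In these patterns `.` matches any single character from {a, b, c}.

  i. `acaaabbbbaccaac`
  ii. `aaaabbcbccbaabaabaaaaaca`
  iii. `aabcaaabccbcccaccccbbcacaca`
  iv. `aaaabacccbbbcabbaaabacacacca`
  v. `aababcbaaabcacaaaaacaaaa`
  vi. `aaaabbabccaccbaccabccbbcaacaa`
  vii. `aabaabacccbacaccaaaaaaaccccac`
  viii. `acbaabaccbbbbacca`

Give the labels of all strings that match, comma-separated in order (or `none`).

iv, vii

i → no match
ii → no match
iii → no match
iv → match
v → no match
vi → no match
vii → match
viii → no match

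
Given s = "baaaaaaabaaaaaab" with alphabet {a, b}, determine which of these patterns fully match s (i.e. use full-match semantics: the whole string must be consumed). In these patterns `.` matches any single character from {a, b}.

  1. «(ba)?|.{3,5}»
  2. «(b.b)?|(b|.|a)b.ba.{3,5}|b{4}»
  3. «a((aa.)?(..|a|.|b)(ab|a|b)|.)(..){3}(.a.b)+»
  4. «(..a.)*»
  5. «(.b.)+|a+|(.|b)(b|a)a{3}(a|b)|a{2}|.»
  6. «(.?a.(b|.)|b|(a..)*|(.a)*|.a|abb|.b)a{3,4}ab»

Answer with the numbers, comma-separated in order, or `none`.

4, 6

1 → no match
2 → no match
3 → no match — must start with "a"
4 → match
5 → no match
6 → match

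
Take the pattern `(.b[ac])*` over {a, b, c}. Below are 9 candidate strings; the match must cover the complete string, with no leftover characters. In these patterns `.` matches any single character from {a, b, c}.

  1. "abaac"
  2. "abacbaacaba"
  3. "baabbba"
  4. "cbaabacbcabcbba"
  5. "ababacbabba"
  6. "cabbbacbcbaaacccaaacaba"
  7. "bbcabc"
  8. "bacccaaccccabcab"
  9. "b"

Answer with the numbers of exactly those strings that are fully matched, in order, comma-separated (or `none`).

1. "abaac" → no match
2. "abacbaacaba" → no match
3. "baabbba" → no match
4 → match
5. "ababacbabba" → no match
6 → no match
7. "bbcabc" → match
8 → no match
9. "b" → no match

4, 7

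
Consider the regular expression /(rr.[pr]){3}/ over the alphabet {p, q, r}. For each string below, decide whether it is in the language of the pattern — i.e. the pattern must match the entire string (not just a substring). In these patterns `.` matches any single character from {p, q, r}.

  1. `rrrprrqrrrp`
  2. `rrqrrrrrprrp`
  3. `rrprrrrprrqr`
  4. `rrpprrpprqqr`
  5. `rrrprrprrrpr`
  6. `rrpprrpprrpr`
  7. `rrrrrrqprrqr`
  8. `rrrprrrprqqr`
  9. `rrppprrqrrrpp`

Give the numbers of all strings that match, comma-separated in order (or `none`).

3, 5, 6, 7

1. `rrrprrqrrrp` → no match
2. `rrqrrrrrprrp` → no match
3. `rrprrrrprrqr` → match
4. `rrpprrpprqqr` → no match
5. `rrrprrprrrpr` → match
6. `rrpprrpprrpr` → match
7. `rrrrrrqprrqr` → match
8. `rrrprrrprqqr` → no match
9 → no match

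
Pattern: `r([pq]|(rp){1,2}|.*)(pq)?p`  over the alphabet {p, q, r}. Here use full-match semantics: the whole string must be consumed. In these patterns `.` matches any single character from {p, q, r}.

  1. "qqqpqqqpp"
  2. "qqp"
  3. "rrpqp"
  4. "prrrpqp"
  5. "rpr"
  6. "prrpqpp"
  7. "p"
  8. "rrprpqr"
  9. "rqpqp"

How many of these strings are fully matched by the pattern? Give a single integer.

2

1 → no match — must start with "r"
2 → no match — must start with "r"
3 → match
4 → no match — must start with "r"
5 → no match — must end with "p"
6 → no match — must start with "r"
7 → no match — must start with "r"
8 → no match — must end with "p"
9 → match
Total matched: 2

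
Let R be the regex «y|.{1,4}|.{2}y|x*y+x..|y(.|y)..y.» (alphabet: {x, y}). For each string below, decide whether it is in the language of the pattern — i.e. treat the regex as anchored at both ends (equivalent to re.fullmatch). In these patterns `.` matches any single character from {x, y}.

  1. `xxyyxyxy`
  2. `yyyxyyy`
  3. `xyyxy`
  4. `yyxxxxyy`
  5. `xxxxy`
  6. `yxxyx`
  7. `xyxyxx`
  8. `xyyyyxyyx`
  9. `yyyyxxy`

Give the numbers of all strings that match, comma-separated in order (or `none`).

1 → no match
2 → no match
3 → no match
4 → no match
5 → no match
6 → no match
7 → no match
8 → no match
9 → match

9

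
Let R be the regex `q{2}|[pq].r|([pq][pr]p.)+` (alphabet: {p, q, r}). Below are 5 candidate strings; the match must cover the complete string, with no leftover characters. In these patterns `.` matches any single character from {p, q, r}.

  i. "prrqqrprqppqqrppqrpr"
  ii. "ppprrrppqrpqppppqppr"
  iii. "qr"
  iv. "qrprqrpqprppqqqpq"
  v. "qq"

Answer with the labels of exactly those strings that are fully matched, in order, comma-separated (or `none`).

i → no match
ii → no match
iii → no match
iv → no match
v → match

v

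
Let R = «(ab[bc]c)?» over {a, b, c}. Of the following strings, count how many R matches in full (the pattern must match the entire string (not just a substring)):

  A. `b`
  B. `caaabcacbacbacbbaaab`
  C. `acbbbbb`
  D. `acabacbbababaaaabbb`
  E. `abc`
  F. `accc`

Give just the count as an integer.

0

A → no match
B → no match
C → no match
D → no match
E → no match
F → no match
Total matched: 0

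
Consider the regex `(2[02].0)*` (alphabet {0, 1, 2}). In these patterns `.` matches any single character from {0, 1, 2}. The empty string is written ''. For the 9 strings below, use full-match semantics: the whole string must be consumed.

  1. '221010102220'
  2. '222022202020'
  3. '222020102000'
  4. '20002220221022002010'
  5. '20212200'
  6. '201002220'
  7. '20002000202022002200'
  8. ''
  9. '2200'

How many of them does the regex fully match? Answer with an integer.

1 → no match
2 → match
3 → match
4 → match
5 → no match
6 → no match
7 → match
8 → match
9 → match
Total matched: 6

6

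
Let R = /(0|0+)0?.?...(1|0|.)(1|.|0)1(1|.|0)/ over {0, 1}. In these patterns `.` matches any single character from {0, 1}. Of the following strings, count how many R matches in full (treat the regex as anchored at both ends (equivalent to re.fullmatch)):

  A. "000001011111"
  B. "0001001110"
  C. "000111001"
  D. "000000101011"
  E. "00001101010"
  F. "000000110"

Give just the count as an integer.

A → match
B → match
C → no match
D → match
E → match
F → match
Total matched: 5

5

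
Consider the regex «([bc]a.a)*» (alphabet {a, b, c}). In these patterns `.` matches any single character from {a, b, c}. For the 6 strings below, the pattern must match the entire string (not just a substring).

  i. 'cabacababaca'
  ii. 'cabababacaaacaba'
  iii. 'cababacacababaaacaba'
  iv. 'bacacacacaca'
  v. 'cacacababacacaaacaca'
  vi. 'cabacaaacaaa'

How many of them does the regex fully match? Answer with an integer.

i → match
ii → match
iii → match
iv → match
v → match
vi → match
Total matched: 6

6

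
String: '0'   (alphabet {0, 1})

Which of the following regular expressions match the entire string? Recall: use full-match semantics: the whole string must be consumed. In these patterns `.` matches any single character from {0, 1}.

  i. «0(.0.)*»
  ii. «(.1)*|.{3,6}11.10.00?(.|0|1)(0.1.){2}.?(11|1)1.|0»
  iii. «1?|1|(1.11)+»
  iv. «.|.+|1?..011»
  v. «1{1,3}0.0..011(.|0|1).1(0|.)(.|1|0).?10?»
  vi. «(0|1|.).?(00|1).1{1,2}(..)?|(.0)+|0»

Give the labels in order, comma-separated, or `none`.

i, ii, iv, vi

i → match
ii → match
iii → no match
iv → match
v → no match — must start with '1'
vi → match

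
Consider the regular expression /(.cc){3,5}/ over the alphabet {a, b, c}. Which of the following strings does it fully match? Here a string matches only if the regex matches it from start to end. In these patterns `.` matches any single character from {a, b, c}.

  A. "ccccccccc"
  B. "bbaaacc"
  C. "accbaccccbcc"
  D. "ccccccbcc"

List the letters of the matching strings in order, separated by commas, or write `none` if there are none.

A → match
B → no match
C → no match
D → match

A, D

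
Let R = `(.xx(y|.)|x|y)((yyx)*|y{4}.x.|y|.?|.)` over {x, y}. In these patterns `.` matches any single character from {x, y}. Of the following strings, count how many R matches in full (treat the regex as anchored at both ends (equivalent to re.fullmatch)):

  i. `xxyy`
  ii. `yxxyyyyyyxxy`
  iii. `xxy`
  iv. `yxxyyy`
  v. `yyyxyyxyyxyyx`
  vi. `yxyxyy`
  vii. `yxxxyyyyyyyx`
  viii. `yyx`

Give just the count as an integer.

1

i → no match
ii → no match
iii → no match
iv → no match
v → match
vi → no match
vii → no match
viii → no match
Total matched: 1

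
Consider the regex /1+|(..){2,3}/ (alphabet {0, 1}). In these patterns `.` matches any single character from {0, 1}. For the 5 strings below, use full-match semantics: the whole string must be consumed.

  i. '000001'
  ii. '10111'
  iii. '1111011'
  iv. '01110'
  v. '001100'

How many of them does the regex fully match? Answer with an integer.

i → match
ii → no match
iii → no match
iv → no match
v → match
Total matched: 2

2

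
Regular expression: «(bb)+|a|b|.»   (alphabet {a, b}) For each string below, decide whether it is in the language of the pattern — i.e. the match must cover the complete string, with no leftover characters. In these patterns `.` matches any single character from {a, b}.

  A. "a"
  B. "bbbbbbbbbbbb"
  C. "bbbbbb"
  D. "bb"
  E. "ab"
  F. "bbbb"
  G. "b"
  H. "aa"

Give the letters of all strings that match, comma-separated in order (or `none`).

A, B, C, D, F, G

A. "a" → match
B. "bbbbbbbbbbbb" → match
C. "bbbbbb" → match
D. "bb" → match
E. "ab" → no match
F. "bbbb" → match
G. "b" → match
H. "aa" → no match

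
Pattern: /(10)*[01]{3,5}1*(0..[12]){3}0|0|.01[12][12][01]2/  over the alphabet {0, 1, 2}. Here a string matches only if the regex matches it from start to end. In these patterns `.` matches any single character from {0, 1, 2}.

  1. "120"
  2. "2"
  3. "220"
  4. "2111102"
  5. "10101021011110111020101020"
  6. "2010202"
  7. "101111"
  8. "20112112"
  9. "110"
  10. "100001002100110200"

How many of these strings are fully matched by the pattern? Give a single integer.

0

1 → no match
2 → no match
3 → no match
4 → no match
5 → no match
6 → no match
7 → no match
8 → no match
9 → no match
10 → no match
Total matched: 0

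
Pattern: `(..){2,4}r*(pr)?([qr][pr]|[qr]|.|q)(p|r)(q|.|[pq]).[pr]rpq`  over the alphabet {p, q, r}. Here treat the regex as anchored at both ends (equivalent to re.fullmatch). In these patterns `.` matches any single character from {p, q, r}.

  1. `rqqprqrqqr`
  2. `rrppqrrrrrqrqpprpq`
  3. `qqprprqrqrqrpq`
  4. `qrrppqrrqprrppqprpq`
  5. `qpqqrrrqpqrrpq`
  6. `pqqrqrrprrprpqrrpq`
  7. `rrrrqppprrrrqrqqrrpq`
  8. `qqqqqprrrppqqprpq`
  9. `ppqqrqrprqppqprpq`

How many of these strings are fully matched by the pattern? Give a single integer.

1. `rqqprqrqqr` → no match — must end with `rpq`
2 → match
3 → no match
4 → no match
5 → no match
6 → match
7 → match
8 → match
9 → match
Total matched: 5

5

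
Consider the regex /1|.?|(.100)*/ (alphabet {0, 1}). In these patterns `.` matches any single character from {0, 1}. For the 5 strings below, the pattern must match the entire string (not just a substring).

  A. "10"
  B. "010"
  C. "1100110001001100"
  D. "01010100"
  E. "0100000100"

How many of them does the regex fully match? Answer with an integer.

A → no match
B → no match
C → match
D → no match
E → no match
Total matched: 1

1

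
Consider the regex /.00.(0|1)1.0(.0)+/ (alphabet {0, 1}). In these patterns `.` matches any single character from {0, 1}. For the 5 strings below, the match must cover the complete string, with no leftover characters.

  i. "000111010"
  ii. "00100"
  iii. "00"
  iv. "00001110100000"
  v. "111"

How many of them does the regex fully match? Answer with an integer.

i. "000111010" → no match
ii. "00100" → no match
iii. "00" → no match
iv → match
v. "111" → no match — must end with "0"
Total matched: 1

1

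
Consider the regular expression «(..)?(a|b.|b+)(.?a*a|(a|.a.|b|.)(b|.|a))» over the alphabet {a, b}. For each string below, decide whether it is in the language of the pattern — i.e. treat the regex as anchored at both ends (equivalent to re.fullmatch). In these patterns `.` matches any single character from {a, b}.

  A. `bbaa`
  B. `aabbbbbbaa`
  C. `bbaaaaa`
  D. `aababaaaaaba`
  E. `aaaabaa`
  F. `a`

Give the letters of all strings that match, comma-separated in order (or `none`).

A, B, C

A → match
B → match
C → match
D → no match
E → no match
F → no match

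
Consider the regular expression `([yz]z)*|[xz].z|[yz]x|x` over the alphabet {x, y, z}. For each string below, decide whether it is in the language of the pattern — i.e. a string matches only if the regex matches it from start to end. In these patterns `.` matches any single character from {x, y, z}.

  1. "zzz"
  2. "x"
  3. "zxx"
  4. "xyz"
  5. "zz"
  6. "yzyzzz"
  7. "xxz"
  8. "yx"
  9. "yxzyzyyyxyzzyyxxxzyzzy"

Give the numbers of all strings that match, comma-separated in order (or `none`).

1, 2, 4, 5, 6, 7, 8

1 → match
2 → match
3 → no match
4 → match
5 → match
6 → match
7 → match
8 → match
9 → no match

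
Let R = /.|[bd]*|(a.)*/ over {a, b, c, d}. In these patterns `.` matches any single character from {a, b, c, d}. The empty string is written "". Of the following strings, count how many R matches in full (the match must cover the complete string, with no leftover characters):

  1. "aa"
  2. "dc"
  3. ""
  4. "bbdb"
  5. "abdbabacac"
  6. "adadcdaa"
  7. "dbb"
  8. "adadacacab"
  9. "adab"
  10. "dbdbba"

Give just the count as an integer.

6

1 → match
2 → no match
3 → match
4 → match
5 → no match
6 → no match
7 → match
8 → match
9 → match
10 → no match
Total matched: 6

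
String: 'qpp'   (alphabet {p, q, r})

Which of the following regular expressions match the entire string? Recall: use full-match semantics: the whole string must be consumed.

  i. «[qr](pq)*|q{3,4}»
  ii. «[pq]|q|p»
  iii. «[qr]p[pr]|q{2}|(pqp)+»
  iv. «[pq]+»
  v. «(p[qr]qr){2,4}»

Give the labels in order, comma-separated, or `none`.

iii, iv

i → no match
ii → no match
iii → match
iv → match
v → no match — must start with 'p'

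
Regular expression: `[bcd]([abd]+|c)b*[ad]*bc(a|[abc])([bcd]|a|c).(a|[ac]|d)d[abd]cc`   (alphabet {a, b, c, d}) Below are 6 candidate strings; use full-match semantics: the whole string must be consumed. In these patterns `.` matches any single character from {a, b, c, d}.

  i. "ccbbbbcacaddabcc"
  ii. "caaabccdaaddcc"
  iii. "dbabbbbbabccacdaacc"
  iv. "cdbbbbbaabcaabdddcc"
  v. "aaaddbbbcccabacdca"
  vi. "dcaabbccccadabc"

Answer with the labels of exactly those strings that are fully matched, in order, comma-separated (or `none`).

i → no match
ii → match
iii → no match
iv → match
v → no match — must end with "cc"
vi → no match — must end with "cc"

ii, iv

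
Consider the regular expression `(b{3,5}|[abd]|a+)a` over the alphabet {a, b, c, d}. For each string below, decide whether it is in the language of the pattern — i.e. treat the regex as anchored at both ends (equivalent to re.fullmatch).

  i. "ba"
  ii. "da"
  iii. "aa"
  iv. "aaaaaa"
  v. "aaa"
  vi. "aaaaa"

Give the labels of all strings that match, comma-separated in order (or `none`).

i, ii, iii, iv, v, vi

i → match
ii → match
iii → match
iv → match
v → match
vi → match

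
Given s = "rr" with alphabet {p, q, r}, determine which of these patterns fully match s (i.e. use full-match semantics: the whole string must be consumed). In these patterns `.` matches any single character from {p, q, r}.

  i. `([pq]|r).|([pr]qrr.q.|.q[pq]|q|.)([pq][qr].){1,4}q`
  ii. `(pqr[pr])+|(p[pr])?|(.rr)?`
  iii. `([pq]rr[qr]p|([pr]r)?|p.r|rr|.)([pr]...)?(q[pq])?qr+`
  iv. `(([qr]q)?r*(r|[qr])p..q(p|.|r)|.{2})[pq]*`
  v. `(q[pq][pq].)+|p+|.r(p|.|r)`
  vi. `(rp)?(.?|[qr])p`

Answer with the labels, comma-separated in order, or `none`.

i → match
ii → no match
iii → no match
iv → match
v → no match
vi → no match — must end with "p"

i, iv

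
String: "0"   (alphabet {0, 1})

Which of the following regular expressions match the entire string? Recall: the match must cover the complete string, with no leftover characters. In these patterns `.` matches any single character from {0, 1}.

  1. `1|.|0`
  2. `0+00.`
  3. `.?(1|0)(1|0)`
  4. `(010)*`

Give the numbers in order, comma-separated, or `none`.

1 → match
2 → no match
3 → no match
4 → no match

1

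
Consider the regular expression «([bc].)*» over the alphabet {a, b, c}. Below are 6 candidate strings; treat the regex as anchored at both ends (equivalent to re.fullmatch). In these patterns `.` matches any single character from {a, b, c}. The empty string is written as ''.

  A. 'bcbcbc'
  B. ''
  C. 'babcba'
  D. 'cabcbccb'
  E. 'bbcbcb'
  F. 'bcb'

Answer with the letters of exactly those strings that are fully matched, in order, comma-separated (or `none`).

A, B, C, D, E

A → match
B → match
C → match
D → match
E → match
F → no match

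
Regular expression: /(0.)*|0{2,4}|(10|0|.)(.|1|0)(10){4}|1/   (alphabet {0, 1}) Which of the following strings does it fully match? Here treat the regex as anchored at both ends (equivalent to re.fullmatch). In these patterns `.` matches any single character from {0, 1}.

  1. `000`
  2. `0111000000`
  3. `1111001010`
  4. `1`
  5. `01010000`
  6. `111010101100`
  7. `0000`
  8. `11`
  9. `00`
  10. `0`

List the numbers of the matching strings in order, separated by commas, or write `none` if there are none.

1, 4, 5, 7, 9

1 → match
2 → no match
3 → no match
4 → match
5 → match
6 → no match
7 → match
8 → no match
9 → match
10 → no match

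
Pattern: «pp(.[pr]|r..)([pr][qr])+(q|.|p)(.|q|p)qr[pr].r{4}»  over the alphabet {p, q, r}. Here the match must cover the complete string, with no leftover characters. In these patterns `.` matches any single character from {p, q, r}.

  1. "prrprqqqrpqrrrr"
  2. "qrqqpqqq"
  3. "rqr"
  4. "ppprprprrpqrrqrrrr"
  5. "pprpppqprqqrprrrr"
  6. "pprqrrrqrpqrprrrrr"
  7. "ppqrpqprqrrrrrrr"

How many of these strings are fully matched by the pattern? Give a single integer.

2

1 → no match — must start with "pp"
2 → no match — must start with "pp"
3 → no match — must start with "pp"
4 → match
5 → no match
6 → no match
7 → match
Total matched: 2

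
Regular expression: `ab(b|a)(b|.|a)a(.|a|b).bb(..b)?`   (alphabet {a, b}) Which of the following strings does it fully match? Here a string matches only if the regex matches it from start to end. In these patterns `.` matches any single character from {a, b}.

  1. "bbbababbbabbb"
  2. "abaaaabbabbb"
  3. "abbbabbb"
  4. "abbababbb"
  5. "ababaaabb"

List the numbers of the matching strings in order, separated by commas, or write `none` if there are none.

1 → no match — must start with "ab"
2 → no match
3 → no match
4 → no match
5 → match

5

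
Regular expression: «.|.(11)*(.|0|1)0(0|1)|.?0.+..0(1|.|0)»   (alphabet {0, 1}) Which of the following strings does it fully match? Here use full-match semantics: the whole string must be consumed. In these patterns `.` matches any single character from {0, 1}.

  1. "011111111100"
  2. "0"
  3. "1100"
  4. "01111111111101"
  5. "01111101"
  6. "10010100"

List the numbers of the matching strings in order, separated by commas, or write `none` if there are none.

1, 2, 3, 4, 5, 6

1 → match
2 → match
3 → match
4 → match
5 → match
6 → match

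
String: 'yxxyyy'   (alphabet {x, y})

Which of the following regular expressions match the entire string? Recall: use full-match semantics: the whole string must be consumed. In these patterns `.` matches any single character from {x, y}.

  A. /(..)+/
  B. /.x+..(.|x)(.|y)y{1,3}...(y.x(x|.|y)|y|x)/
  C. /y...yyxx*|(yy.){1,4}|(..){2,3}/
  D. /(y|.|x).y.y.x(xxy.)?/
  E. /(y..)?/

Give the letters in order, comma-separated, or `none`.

A → match
B → no match
C → match
D → no match
E → no match

A, C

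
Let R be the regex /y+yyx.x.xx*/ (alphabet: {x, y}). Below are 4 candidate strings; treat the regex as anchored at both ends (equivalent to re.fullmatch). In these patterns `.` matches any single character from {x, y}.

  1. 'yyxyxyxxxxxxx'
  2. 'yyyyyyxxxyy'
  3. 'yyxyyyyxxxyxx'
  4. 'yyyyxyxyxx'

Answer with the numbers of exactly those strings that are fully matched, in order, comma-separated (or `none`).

4

1 → no match
2 → no match
3 → no match
4 → match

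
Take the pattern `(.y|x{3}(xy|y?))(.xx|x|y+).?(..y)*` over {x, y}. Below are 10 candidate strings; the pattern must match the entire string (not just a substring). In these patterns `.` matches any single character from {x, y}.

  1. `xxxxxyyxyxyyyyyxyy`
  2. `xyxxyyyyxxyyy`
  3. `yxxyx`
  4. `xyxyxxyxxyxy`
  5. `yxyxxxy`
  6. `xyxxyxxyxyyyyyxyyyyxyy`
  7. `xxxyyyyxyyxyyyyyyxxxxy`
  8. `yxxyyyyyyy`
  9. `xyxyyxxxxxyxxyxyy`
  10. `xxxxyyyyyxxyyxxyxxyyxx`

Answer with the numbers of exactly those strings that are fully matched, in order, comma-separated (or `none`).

none

1 → no match
2 → no match
3 → no match
4 → no match
5 → no match
6 → no match
7 → no match
8 → no match
9 → no match
10 → no match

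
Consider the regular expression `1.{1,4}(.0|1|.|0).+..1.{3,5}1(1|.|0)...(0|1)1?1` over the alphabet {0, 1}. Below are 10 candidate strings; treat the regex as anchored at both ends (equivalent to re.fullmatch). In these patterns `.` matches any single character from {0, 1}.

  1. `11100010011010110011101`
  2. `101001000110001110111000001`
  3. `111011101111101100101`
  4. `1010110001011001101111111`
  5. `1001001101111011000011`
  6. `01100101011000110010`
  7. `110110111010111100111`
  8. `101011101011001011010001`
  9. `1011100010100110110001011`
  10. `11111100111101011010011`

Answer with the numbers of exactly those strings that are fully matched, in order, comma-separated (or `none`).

1 → no match
2 → match
3 → match
4 → match
5 → match
6 → no match — must start with `1`
7 → match
8 → match
9 → match
10 → match

2, 3, 4, 5, 7, 8, 9, 10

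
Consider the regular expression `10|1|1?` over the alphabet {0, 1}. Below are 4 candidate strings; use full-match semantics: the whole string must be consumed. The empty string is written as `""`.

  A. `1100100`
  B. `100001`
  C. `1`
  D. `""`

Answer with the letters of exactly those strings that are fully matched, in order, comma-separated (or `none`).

C, D

A → no match
B → no match
C → match
D → match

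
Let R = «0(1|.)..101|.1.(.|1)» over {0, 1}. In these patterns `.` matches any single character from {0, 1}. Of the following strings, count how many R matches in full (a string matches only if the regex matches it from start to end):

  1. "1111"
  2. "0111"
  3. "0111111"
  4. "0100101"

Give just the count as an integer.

3

1 → match
2 → match
3 → no match
4 → match
Total matched: 3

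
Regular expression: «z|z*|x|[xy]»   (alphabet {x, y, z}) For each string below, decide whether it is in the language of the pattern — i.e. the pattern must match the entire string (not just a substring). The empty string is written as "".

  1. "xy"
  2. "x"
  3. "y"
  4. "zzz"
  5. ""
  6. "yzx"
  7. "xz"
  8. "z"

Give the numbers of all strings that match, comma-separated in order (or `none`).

2, 3, 4, 5, 8

1 → no match
2 → match
3 → match
4 → match
5 → match
6 → no match
7 → no match
8 → match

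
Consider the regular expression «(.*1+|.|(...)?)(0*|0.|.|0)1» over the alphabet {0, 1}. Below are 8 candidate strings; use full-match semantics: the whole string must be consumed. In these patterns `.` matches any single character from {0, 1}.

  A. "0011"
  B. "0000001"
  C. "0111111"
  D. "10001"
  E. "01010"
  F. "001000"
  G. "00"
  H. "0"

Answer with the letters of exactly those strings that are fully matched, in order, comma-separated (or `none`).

A → match
B → match
C → match
D → match
E → no match — must end with "1"
F → no match — must end with "1"
G → no match — must end with "1"
H → no match — must end with "1"

A, B, C, D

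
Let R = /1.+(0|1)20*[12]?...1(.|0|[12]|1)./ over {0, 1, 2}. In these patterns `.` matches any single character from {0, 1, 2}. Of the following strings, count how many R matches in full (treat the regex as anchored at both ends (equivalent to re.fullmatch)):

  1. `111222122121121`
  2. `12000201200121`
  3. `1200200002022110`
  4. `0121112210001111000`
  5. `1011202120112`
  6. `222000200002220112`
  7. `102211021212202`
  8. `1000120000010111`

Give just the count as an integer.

1 → match
2 → match
3 → match
4 → no match — must start with `1`
5 → match
6 → no match — must start with `1`
7 → no match
8 → match
Total matched: 5

5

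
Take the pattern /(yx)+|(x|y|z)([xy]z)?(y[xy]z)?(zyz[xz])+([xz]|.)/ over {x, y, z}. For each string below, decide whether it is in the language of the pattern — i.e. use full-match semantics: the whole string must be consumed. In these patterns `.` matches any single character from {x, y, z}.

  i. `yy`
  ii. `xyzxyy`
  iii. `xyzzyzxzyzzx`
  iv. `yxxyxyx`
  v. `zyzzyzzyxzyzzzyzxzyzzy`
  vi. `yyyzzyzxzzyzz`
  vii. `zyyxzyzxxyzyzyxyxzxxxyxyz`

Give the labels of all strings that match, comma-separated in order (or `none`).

iii

i → no match
ii → no match
iii → match
iv → no match
v → no match
vi → no match
vii → no match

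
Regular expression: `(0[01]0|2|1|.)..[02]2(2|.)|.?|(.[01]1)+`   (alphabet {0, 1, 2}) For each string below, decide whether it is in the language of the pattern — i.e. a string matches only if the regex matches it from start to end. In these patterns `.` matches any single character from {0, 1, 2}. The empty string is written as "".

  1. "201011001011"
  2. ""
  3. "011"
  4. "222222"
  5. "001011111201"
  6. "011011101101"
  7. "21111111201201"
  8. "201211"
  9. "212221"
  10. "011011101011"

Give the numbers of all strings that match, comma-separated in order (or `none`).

1 → match
2 → match
3 → match
4 → match
5 → match
6 → match
7 → no match
8 → match
9 → match
10 → match

1, 2, 3, 4, 5, 6, 8, 9, 10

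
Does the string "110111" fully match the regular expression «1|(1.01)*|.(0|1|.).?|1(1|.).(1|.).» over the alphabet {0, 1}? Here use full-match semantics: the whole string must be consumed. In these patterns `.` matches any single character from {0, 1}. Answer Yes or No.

No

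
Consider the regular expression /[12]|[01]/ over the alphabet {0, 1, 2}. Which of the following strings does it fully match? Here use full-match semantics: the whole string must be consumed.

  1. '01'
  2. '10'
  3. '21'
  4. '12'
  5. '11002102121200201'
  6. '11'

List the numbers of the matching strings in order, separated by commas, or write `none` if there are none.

none

1. '01' → no match
2. '10' → no match
3. '21' → no match
4. '12' → no match
5 → no match
6. '11' → no match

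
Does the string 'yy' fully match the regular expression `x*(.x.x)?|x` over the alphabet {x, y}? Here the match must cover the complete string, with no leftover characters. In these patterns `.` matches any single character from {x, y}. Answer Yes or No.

No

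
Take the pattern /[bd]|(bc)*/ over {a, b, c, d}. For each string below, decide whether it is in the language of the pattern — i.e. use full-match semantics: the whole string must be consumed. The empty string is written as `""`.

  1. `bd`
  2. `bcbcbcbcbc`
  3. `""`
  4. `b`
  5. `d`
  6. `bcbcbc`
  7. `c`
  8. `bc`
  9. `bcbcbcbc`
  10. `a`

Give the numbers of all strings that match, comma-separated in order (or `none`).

2, 3, 4, 5, 6, 8, 9

1. `bd` → no match
2. `bcbcbcbcbc` → match
3. `""` → match
4. `b` → match
5. `d` → match
6. `bcbcbc` → match
7. `c` → no match
8. `bc` → match
9. `bcbcbcbc` → match
10. `a` → no match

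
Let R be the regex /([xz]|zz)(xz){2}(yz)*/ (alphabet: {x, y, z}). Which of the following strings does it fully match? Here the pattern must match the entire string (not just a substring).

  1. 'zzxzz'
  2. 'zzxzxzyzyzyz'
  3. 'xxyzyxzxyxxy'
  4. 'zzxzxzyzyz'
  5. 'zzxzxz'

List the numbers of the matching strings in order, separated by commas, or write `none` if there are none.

2, 4, 5

1 → no match
2 → match
3 → no match
4 → match
5 → match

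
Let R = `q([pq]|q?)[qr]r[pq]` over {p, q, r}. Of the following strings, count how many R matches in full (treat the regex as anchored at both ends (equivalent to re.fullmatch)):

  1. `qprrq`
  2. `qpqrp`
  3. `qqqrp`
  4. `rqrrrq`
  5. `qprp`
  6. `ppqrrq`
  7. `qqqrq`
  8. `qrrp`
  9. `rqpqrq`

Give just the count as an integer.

1 → match
2 → match
3 → match
4 → no match — must start with `q`
5 → no match
6 → no match — must start with `q`
7 → match
8 → match
9 → no match — must start with `q`
Total matched: 5

5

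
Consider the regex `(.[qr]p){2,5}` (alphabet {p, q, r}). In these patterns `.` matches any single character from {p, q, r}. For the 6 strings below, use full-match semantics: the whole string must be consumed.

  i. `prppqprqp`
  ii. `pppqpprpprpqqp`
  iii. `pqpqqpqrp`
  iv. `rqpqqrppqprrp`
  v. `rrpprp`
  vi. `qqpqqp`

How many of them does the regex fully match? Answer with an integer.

4

i → match
ii → no match
iii → match
iv → no match
v → match
vi → match
Total matched: 4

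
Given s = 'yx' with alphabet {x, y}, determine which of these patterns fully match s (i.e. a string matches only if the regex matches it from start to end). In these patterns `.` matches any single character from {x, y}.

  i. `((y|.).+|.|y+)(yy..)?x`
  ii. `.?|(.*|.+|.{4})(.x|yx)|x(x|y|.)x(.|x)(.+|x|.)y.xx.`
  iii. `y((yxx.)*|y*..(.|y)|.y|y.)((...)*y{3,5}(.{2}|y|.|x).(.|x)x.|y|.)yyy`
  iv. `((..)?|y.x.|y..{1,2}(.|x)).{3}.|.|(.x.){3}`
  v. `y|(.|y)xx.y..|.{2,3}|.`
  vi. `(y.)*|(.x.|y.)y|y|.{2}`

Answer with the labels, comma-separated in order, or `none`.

i, ii, v, vi

i → match
ii → match
iii → no match — must end with 'yyy'
iv → no match
v → match
vi → match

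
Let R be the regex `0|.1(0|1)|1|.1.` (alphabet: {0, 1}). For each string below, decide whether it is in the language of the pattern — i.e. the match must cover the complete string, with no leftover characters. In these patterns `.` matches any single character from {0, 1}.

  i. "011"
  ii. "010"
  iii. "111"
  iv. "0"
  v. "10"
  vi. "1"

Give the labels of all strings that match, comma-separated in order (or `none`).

i → match
ii → match
iii → match
iv → match
v → no match
vi → match

i, ii, iii, iv, vi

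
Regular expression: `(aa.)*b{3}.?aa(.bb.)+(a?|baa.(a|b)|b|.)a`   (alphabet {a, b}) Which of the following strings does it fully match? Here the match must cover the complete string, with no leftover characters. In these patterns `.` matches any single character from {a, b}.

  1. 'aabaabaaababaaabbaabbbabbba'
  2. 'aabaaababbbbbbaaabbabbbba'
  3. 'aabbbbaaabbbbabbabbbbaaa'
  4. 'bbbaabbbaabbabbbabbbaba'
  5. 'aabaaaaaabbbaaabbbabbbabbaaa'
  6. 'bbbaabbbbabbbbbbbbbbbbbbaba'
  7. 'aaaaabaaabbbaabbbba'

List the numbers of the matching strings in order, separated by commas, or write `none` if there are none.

1 → no match
2 → no match
3 → no match
4 → match
5 → match
6 → match
7 → match

4, 5, 6, 7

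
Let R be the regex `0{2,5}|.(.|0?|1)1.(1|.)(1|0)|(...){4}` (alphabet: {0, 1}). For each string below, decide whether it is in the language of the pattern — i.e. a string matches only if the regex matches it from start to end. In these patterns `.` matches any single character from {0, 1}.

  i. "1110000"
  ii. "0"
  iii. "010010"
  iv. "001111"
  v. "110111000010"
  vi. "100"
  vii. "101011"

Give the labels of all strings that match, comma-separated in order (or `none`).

i → no match
ii → no match
iii → no match
iv → match
v → match
vi → no match
vii → match

iv, v, vii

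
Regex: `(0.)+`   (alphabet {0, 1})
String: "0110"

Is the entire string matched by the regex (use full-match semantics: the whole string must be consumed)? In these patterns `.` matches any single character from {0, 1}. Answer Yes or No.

No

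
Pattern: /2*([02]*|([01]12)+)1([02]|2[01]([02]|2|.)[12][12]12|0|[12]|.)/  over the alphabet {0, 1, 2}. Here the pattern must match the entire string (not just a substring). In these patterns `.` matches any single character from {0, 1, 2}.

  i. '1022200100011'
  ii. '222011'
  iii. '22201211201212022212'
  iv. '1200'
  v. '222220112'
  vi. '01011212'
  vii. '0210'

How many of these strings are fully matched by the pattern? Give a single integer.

3

i → no match
ii → match
iii → match
iv → no match
v → no match
vi → no match
vii → match
Total matched: 3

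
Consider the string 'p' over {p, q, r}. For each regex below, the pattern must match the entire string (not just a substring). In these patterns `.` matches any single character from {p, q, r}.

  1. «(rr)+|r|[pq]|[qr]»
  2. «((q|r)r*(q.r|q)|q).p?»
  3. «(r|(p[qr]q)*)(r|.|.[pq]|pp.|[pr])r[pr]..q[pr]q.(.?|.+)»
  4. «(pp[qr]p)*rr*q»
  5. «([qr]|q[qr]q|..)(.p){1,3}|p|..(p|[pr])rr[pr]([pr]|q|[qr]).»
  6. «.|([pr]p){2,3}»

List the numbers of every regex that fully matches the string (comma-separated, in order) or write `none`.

1, 5, 6

1 → match
2 → no match
3 → no match
4 → no match — must end with 'q'
5 → match
6 → match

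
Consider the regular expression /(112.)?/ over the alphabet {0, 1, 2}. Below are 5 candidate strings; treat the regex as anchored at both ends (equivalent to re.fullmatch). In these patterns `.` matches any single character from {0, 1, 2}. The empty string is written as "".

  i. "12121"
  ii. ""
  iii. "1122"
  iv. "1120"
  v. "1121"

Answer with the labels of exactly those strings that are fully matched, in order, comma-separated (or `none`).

ii, iii, iv, v

i → no match
ii → match
iii → match
iv → match
v → match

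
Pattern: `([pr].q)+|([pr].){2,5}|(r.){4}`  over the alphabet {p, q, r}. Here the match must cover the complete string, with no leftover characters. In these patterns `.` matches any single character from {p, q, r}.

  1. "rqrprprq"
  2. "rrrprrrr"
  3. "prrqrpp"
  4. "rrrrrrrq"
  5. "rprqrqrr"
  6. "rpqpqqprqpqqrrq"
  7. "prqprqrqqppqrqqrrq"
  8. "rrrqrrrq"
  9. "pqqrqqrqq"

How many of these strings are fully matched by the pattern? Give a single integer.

8

1 → match
2 → match
3 → no match
4 → match
5 → match
6 → match
7 → match
8 → match
9 → match
Total matched: 8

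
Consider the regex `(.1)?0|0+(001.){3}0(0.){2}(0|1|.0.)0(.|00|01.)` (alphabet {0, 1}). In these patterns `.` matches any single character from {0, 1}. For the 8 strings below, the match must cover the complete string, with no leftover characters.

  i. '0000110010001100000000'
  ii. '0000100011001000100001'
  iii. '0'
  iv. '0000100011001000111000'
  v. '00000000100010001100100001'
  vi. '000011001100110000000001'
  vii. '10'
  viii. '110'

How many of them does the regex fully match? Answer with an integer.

i → match
ii → match
iii → match
iv → no match
v → match
vi → match
vii → no match
viii → match
Total matched: 6

6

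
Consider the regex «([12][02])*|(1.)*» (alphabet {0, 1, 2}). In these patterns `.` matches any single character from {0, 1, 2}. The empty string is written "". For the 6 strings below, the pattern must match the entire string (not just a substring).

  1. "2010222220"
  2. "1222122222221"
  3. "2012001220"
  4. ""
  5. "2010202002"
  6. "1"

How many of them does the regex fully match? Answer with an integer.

1 → match
2 → no match
3 → no match
4 → match
5 → no match
6 → no match
Total matched: 2

2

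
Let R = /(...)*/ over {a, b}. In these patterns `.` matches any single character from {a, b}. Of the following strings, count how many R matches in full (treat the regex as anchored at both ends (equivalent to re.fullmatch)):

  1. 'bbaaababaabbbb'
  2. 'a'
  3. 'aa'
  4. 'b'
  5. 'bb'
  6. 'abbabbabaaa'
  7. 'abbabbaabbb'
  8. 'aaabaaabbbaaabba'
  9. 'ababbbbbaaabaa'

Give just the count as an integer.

1 → no match
2. 'a' → no match
3. 'aa' → no match
4. 'b' → no match
5. 'bb' → no match
6. 'abbabbabaaa' → no match
7. 'abbabbaabbb' → no match
8 → no match
9 → no match
Total matched: 0

0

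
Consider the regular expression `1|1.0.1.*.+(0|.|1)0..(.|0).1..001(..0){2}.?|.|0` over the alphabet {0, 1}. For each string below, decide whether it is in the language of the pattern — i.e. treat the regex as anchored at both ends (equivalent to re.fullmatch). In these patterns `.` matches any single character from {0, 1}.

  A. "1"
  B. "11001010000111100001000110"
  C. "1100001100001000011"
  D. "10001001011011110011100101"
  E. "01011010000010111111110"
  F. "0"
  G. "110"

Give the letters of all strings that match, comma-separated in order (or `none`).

A → match
B → match
C → no match
D → match
E → no match
F → match
G → no match

A, B, D, F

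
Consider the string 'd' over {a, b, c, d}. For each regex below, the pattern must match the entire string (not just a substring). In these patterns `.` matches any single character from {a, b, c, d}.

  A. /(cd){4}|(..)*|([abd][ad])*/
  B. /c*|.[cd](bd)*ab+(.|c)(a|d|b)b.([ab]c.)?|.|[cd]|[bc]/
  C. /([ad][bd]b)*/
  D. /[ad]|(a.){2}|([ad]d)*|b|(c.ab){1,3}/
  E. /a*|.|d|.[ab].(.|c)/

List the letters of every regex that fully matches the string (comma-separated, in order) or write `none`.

B, D, E

A → no match
B → match
C → no match
D → match
E → match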